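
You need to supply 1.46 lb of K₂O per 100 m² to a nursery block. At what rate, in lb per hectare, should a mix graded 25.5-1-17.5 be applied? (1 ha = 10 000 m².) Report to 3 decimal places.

834.286 lb of product per hectare

Product per 100 m² = 1.46 / 17.5% = 8.34286 lb.
Convert to per hectare: 8.34286 × 100 = 834.2857 lb.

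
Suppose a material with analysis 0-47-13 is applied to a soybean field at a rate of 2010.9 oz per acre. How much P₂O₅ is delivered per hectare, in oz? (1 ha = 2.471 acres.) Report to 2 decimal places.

P₂O₅ per acre = 2010.9 × 47% = 945.123 oz.
Convert to per hectare: 945.123 × 2.471 = 2335.399 oz.

2335.40 oz P₂O₅ per hectare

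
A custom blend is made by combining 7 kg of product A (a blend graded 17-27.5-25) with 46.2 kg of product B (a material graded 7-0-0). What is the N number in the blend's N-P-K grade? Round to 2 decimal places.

Total mass = 7 + 46.2 = 53.2 kg.
N mass = 17%×7 + 7%×46.2 = 4.424 kg.
% N = 4.424 / 53.2 = 8.31579%.

8.32% N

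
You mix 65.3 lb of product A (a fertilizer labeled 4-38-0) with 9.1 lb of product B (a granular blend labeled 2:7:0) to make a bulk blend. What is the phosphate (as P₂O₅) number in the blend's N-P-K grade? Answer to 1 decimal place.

34.2% P₂O₅

Total mass = 65.3 + 9.1 = 74.4 lb.
P₂O₅ mass = 38%×65.3 + 7%×9.1 = 25.451 lb.
% P₂O₅ = 25.451 / 74.4 = 34.2083%.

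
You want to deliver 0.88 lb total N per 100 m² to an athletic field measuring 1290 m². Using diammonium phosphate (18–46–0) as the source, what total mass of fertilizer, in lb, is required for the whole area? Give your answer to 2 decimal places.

63.07 lb

Product per 100 m² = 0.88 / 18% = 4.88889 lb.
Total product = 4.88889 × 1290 / 100 = 63.0667 lb.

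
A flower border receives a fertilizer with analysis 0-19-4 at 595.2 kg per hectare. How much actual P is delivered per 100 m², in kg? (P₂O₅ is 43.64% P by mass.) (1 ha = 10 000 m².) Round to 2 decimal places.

P₂O₅ per hectare = 595.2 × 19% = 113.088 kg.
Elemental P = 113.088 × 0.4364 = 49.3516 kg per hectare.
Convert to per 100 m²: 49.3516 × 0.01 = 0.493516 kg.

0.49 kg P per hundred sq m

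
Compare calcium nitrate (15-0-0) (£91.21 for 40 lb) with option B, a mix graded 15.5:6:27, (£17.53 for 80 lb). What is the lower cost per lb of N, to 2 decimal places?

£1.41 per lb N (option B)

calcium nitrate: N per bag = 40 × 15% = 6 lb; cost = 91.21 / 6 = £15.2017/lb N.
option B: N per bag = 80 × 15.5% = 12.4 lb; cost = 17.53 / 12.4 = £1.4137/lb N.
option B is cheaper.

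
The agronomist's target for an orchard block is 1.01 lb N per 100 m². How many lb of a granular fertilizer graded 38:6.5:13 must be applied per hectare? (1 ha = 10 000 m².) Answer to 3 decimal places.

Product per 100 m² = 1.01 / 38% = 2.65789 lb.
Convert to per hectare: 2.65789 × 100 = 265.78947 lb.

265.789 lb of product per hectare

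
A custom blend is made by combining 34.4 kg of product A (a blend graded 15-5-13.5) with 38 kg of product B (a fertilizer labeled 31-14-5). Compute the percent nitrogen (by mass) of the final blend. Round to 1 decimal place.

Total mass = 34.4 + 38 = 72.4 kg.
N mass = 15%×34.4 + 31%×38 = 16.94 kg.
% N = 16.94 / 72.4 = 23.3978%.

23.4% N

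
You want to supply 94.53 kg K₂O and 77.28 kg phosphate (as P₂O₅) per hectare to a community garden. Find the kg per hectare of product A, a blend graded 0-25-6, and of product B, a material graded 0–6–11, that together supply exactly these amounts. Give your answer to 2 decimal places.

With a, b = kg per hectare of product A and product B:
K₂O: 0.06·a + 0.11·b = 94.53
P₂O₅: 0.25·a + 0.06·b = 77.28
Eliminate a: (row1) − 0.06/0.25·(row2) → 0.0956·b = 75.9828, so b = 794.799.
Back-substitute: a = (94.53 − 0.11·794.799) / 0.06 = 118.368.

118.37 kg product A, 794.80 kg product B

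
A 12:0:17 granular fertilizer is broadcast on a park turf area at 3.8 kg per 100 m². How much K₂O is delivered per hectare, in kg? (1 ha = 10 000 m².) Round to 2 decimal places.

64.60 kg K₂O per hectare

K₂O per 100 m² = 3.8 × 17% = 0.646 kg.
Convert to per hectare: 0.646 × 100 = 64.6 kg.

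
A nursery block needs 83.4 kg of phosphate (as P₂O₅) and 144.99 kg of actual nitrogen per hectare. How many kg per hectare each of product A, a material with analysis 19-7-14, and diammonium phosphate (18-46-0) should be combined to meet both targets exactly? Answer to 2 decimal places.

690.95 kg product A, 76.16 kg diammonium phosphate

Let a = kg of product A, b = kg of diammonium phosphate (per hectare).
P₂O₅: 0.07·a + 0.46·b = 83.4
N: 0.19·a + 0.18·b = 144.99
Eliminate a: (row1) − 0.07/0.19·(row2) → 0.393684·b = 29.9826, so b = 76.1591.
Back-substitute: a = (83.4 − 0.46·76.1591) / 0.07 = 690.9545.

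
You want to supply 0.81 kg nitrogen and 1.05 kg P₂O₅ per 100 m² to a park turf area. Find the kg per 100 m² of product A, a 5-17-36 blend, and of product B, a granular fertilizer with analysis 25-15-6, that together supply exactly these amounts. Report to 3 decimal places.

4.029 kg product A, 2.434 kg product B

Per-100 m² balance (a = product A, b = product B):
N: 0.05·a + 0.25·b = 0.81
P₂O₅: 0.17·a + 0.15·b = 1.05
From row1: a = (0.81 − 0.25·b) / 0.05.
Into row2: 0.17·(0.81 − 0.25·b)/0.05 + 0.15·b = 1.05 → b = 2.43429, a = 4.02857.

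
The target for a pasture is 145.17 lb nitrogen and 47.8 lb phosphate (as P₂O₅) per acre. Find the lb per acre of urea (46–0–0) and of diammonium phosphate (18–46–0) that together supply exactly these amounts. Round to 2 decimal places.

Let a = lb of urea, b = lb of diammonium phosphate (per acre).
N: 0.46·a + 0.18·b = 145.17
P₂O₅: 0·a + 0.46·b = 47.8
Solving simultaneously: a = 274.925, b = 103.913.

274.93 lb urea, 103.91 lb diammonium phosphate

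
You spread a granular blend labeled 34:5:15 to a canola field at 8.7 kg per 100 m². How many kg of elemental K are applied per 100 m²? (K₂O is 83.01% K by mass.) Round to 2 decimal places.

K₂O per 100 m² = 8.7 × 15% = 1.305 kg.
Elemental K = 1.305 × 0.8301 = 1.08328 kg per 100 m².

1.08 kg K per hundred sq m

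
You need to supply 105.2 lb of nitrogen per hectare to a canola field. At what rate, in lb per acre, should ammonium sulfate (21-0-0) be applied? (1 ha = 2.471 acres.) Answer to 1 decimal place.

202.7 lb of product per acre

Product per hectare = 105.2 / 21% = 500.952 lb.
Convert to per acre: 500.952 × 0.404694 = 202.733 lb.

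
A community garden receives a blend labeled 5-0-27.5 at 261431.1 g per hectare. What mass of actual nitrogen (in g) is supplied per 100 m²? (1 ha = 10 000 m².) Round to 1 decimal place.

130.7 g N per hundred sq m

nitrogen per hectare = 261431.1 × 5% = 13071.6 g.
Convert to per 100 m²: 13071.6 × 0.01 = 130.716 g.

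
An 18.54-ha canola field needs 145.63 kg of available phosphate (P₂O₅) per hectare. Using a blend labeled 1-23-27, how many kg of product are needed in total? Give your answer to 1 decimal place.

11739.0 kg

Product per hectare = 145.63 / 23% = 633.174 kg.
Total product = 633.174 × 18.54 = 11739.04 kg.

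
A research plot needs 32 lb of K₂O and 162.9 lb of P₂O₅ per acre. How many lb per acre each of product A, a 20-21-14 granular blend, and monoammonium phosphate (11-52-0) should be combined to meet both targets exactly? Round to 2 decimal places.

228.57 lb product A, 220.96 lb monoammonium phosphate

Per-acre balance (a = product A, b = monoammonium phosphate):
K₂O: 0.14·a + 0·b = 32
P₂O₅: 0.21·a + 0.52·b = 162.9
From row1: a = (32 − 0·b) / 0.14.
Into row2: 0.21·(32 − 0·b)/0.14 + 0.52·b = 162.9 → b = 220.962, a = 228.571.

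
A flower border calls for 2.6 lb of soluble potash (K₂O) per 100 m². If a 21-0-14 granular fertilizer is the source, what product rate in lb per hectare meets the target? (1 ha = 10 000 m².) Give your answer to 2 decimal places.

1857.14 lb of product per hectare

Product per 100 m² = 2.6 / 14% = 18.5714 lb.
Convert to per hectare: 18.5714 × 100 = 1857.143 lb.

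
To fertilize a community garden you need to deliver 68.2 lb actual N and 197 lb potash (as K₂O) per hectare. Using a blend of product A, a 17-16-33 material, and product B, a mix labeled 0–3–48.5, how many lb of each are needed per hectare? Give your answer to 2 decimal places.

401.18 lb product A, 133.22 lb product B

Per-hectare balance (a = product A, b = product B):
N: 0.17·a + 0·b = 68.2
K₂O: 0.33·a + 0.485·b = 197
From row1: a = (68.2 − 0·b) / 0.17.
Into row2: 0.33·(68.2 − 0·b)/0.17 + 0.485·b = 197 → b = 133.2201, a = 401.176.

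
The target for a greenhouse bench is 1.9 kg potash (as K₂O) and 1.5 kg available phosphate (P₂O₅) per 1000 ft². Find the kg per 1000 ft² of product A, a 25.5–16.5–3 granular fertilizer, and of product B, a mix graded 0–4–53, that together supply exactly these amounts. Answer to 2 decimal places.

Let a = kg of product A, b = kg of product B (per 1000 ft²).
K₂O: 0.03·a + 0.53·b = 1.9
P₂O₅: 0.165·a + 0.04·b = 1.5
From row1: a = (1.9 − 0.53·b) / 0.03.
Into row2: 0.165·(1.9 − 0.53·b)/0.03 + 0.04·b = 1.5 → b = 3.11304, a = 8.33623.

8.34 kg product A, 3.11 kg product B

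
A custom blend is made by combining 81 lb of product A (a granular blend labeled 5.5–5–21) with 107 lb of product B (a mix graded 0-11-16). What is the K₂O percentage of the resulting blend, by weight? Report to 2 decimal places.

Total mass = 81 + 107 = 188 lb.
K₂O mass = 21%×81 + 16%×107 = 34.13 lb.
% K₂O = 34.13 / 188 = 18.1543%.

18.15% K₂O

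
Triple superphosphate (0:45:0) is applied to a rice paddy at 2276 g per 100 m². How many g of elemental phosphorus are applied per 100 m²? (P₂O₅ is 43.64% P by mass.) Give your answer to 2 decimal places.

446.96 g P per hundred sq m

P₂O₅ per 100 m² = 2276 × 45% = 1024.2 g.
Elemental P = 1024.2 × 0.4364 = 446.961 g per 100 m².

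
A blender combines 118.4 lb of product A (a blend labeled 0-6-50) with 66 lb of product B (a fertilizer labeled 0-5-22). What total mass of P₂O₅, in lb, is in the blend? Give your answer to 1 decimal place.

P₂O₅ mass = 6%×118.4 + 5%×66 = 10.404 lb.

10.4 lb P₂O₅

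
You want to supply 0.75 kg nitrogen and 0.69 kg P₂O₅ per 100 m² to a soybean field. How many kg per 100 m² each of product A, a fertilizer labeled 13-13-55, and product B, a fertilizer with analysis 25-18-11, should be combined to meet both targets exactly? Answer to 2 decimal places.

With a, b = kg per 100 m² of product A and product B:
N: 0.13·a + 0.25·b = 0.75
P₂O₅: 0.13·a + 0.18·b = 0.69
Eliminate b: (row1) − 0.25/0.18·(row2) → -0.0505556·a = -0.208333, so a = 4.12088.
Then b = (0.69 − 0.13·4.12088) / 0.18 = 0.857143.

4.12 kg product A, 0.86 kg product B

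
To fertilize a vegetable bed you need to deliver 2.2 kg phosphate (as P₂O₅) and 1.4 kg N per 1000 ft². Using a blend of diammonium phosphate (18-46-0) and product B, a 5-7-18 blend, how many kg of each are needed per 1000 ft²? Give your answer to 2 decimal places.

Per-1000 ft² balance (a = diammonium phosphate, b = product B):
P₂O₅: 0.46·a + 0.07·b = 2.2
N: 0.18·a + 0.05·b = 1.4
Eliminate a: (row1) − 0.46/0.18·(row2) → -0.0577778·b = -1.37778, so b = 23.8462.
Back-substitute: a = (2.2 − 0.07·23.8462) / 0.46 = 1.15385.

1.15 kg diammonium phosphate, 23.85 kg product B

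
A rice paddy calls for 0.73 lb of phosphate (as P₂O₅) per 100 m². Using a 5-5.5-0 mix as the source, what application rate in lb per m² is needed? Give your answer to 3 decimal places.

Product per 100 m² = 0.73 / 5.5% = 13.2727 lb.
Convert to per m²: 13.2727 × 0.01 = 0.132727 lb.

0.133 lb of product per sq m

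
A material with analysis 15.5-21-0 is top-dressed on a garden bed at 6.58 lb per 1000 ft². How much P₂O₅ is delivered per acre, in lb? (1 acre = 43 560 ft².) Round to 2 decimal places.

60.19 lb P₂O₅ per acre

P₂O₅ per 1000 ft² = 6.58 × 21% = 1.3818 lb.
Convert to per acre: 1.3818 × 43.56 = 60.1912 lb.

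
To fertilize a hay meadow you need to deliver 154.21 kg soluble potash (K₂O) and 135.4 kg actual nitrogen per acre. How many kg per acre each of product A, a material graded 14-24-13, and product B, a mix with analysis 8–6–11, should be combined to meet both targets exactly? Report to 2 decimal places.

Let a = kg of product A, b = kg of product B (per acre).
K₂O: 0.13·a + 0.11·b = 154.21
N: 0.14·a + 0.08·b = 135.4
Eliminate a: (row1) − 0.13/0.14·(row2) → 0.0357143·b = 28.4814, so b = 797.48.
Back-substitute: a = (154.21 − 0.11·797.48) / 0.13 = 511.44.

511.44 kg product A, 797.48 kg product B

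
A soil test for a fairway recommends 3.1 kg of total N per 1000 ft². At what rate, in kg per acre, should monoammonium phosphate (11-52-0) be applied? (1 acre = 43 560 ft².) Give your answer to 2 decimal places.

Product per 1000 ft² = 3.1 / 11% = 28.1818 kg.
Convert to per acre: 28.1818 × 43.56 = 1227.6 kg.

1227.60 kg of product per acre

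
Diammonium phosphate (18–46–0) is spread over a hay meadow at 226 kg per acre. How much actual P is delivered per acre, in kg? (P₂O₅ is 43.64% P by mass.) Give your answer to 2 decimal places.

45.37 kg P per acre

P₂O₅ per acre = 226 × 46% = 103.96 kg.
Elemental P = 103.96 × 0.4364 = 45.3681 kg per acre.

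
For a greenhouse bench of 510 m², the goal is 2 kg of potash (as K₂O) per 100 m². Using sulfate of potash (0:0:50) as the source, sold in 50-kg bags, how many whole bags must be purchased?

1 bags

Product per 100 m² = 2 / 50% = 4 kg.
Total product = 4 × 510 / 100 = 20.4 kg.
Bags = ⌈20.4 / 50⌉ = 1.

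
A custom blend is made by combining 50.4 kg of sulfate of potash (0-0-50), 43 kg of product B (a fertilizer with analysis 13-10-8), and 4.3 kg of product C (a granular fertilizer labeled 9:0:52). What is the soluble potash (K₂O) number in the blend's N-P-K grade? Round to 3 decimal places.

Total mass = 50.4 + 43 + 4.3 = 97.7 kg.
K₂O mass = 50%×50.4 + 8%×43 + 52%×4.3 = 30.876 kg.
% K₂O = 30.876 / 97.7 = 31.6029%.

31.603% K₂O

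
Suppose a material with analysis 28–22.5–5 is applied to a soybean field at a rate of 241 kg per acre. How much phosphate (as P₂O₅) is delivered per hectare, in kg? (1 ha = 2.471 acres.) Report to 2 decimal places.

P₂O₅ per acre = 241 × 22.5% = 54.225 kg.
Convert to per hectare: 54.225 × 2.471 = 133.98998 kg.

133.99 kg P₂O₅ per hectare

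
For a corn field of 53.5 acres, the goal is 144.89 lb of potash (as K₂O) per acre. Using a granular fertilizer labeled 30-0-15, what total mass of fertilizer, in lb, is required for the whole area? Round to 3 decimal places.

Product per acre = 144.89 / 15% = 965.933 lb.
Total product = 965.933 × 53.5 = 51677.4333 lb.

51677.433 lb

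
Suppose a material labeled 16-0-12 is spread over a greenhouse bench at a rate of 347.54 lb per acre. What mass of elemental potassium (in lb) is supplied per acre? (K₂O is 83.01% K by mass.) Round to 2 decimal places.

34.62 lb K per acre

K₂O per acre = 347.54 × 12% = 41.7048 lb.
Elemental K = 41.7048 × 0.8301 = 34.6192 lb per acre.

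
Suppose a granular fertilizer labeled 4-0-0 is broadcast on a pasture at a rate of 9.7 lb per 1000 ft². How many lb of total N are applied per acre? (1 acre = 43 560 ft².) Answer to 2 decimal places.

nitrogen per 1000 ft² = 9.7 × 4% = 0.388 lb.
Convert to per acre: 0.388 × 43.56 = 16.9013 lb.

16.90 lb N per acre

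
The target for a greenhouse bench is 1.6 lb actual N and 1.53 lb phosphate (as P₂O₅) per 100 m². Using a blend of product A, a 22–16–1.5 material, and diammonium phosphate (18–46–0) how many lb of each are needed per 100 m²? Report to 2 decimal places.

6.36 lb product A, 1.11 lb diammonium phosphate

Let a = lb of product A, b = lb of diammonium phosphate (per 100 m²).
N: 0.22·a + 0.18·b = 1.6
P₂O₅: 0.16·a + 0.46·b = 1.53
Eliminate a: (row1) − 0.22/0.16·(row2) → -0.4525·b = -0.50375, so b = 1.11326.
Back-substitute: a = (1.6 − 0.18·1.11326) / 0.22 = 6.36188.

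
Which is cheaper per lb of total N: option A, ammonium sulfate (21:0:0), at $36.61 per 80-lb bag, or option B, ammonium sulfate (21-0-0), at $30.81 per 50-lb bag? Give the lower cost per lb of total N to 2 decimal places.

option A: N per bag = 80 × 21% = 16.8 lb; cost = 36.61 / 16.8 = $2.1792/lb N.
option B: N per bag = 50 × 21% = 10.5 lb; cost = 30.81 / 10.5 = $2.9343/lb N.
option A is cheaper.

$2.18 per lb N (option A)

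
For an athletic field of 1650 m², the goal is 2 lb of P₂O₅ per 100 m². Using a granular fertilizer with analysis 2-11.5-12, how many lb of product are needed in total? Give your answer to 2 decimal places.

286.96 lb

Product per 100 m² = 2 / 11.5% = 17.3913 lb.
Total product = 17.3913 × 1650 / 100 = 286.957 lb.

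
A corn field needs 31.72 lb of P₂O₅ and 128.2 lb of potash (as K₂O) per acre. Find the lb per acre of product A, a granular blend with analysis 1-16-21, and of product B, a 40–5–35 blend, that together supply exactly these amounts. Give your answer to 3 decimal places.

103.121 lb product A, 304.413 lb product B

Let a = lb of product A, b = lb of product B (per acre).
P₂O₅: 0.16·a + 0.05·b = 31.72
K₂O: 0.21·a + 0.35·b = 128.2
Eliminate a: (row1) − 0.16/0.21·(row2) → -0.216667·b = -65.9562, so b = 304.4132.
Back-substitute: a = (31.72 − 0.05·304.4132) / 0.16 = 103.1209.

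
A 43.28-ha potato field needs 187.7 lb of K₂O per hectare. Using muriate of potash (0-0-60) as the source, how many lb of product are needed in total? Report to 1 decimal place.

Product per hectare = 187.7 / 60% = 312.833 lb.
Total product = 312.833 × 43.28 = 13539.43 lb.

13539.4 lb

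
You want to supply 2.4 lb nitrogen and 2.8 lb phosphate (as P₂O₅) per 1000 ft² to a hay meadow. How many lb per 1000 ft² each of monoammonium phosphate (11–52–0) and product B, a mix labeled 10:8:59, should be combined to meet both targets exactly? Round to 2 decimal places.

Per-1000 ft² balance (a = monoammonium phosphate, b = product B):
N: 0.11·a + 0.1·b = 2.4
P₂O₅: 0.52·a + 0.08·b = 2.8
Eliminate b: (row1) − 0.1/0.08·(row2) → -0.54·a = -1.1, so a = 2.03704.
Then b = (2.8 − 0.52·2.03704) / 0.08 = 21.7593.

2.04 lb monoammonium phosphate, 21.76 lb product B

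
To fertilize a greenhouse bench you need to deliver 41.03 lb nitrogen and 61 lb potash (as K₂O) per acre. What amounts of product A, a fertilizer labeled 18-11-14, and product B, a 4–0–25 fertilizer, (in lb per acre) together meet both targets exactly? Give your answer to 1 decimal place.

198.4 lb product A, 132.9 lb product B

Per-acre balance (a = product A, b = product B):
N: 0.18·a + 0.04·b = 41.03
K₂O: 0.14·a + 0.25·b = 61
From row1: a = (41.03 − 0.04·b) / 0.18.
Into row2: 0.14·(41.03 − 0.04·b)/0.18 + 0.25·b = 61 → b = 132.888, a = 198.414.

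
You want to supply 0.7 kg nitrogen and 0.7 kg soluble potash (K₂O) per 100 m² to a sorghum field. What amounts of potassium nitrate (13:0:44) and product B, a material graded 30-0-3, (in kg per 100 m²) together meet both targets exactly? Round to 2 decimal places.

With a, b = kg per 100 m² of potassium nitrate and product B:
N: 0.13·a + 0.3·b = 0.7
K₂O: 0.44·a + 0.03·b = 0.7
Eliminate b: (row1) − 0.3/0.03·(row2) → -4.27·a = -6.3, so a = 1.47541.
Then b = (0.7 − 0.44·1.47541) / 0.03 = 1.69399.

1.48 kg potassium nitrate, 1.69 kg product B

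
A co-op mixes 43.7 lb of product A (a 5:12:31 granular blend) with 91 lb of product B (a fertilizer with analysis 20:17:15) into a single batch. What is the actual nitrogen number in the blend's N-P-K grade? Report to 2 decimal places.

Total mass = 43.7 + 91 = 134.7 lb.
N mass = 5%×43.7 + 20%×91 = 20.385 lb.
% N = 20.385 / 134.7 = 15.1336%.

15.13% N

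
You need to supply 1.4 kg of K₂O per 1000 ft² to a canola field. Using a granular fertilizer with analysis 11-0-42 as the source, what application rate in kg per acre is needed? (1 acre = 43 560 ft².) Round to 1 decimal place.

145.2 kg of product per acre

Product per 1000 ft² = 1.4 / 42% = 3.33333 kg.
Convert to per acre: 3.33333 × 43.56 = 145.2 kg.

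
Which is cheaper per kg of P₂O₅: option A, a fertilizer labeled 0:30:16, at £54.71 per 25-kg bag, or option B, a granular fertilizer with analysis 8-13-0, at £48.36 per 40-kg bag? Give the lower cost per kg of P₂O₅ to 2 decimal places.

£7.29 per kg P₂O₅ (option A)

option A: P₂O₅ per bag = 25 × 30% = 7.5 kg; cost = 54.71 / 7.5 = £7.2947/kg P₂O₅.
option B: P₂O₅ per bag = 40 × 13% = 5.2 kg; cost = 48.36 / 5.2 = £9.3000/kg P₂O₅.
option A is cheaper.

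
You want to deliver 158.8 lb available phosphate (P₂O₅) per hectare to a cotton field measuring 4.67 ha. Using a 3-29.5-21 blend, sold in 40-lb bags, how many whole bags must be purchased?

63 bags

Product per hectare = 158.8 / 29.5% = 538.305 lb.
Total product = 538.305 × 4.67 = 2513.88 lb.
Bags = ⌈2513.88 / 40⌉ = 63.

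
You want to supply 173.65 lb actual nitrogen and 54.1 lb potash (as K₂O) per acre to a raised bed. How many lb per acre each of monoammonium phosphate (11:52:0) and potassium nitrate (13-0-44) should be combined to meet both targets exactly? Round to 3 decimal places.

1433.326 lb monoammonium phosphate, 122.955 lb potassium nitrate

Per-acre balance (a = monoammonium phosphate, b = potassium nitrate):
N: 0.11·a + 0.13·b = 173.65
K₂O: 0·a + 0.44·b = 54.1
Solving simultaneously: a = 1433.3264, b = 122.9545.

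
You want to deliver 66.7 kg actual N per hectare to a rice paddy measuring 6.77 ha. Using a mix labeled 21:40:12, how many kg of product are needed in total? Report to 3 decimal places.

Product per hectare = 66.7 / 21% = 317.619 kg.
Total product = 317.619 × 6.77 = 2150.28095 kg.

2150.281 kg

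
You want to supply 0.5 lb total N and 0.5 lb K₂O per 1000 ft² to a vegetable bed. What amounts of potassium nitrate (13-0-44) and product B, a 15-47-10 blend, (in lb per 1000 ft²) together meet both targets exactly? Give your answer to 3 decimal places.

Let a = lb of potassium nitrate, b = lb of product B (per 1000 ft²).
N: 0.13·a + 0.15·b = 0.5
K₂O: 0.44·a + 0.1·b = 0.5
Eliminate b: (row1) − 0.15/0.1·(row2) → -0.53·a = -0.25, so a = 0.471698.
Then b = (0.5 − 0.44·0.471698) / 0.1 = 2.92453.

0.472 lb potassium nitrate, 2.925 lb product B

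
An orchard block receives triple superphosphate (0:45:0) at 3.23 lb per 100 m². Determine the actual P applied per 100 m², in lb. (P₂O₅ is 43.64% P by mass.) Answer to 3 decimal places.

0.634 lb P per hundred sq m

P₂O₅ per 100 m² = 3.23 × 45% = 1.4535 lb.
Elemental P = 1.4535 × 0.4364 = 0.634307 lb per 100 m².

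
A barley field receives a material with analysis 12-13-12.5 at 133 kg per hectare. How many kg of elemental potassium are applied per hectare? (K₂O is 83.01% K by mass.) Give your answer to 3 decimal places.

13.800 kg K per hectare

K₂O per hectare = 133 × 12.5% = 16.625 kg.
Elemental K = 16.625 × 0.8301 = 13.8004 kg per hectare.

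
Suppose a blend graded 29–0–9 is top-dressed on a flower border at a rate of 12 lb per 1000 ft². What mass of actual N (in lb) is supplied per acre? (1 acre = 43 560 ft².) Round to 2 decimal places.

nitrogen per 1000 ft² = 12 × 29% = 3.48 lb.
Convert to per acre: 3.48 × 43.56 = 151.589 lb.

151.59 lb N per acre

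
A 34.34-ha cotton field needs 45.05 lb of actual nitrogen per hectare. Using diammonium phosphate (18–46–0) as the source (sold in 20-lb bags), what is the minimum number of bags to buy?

Product per hectare = 45.05 / 18% = 250.278 lb.
Total product = 250.278 × 34.34 = 8594.54 lb.
Bags = ⌈8594.54 / 20⌉ = 430.

430 bags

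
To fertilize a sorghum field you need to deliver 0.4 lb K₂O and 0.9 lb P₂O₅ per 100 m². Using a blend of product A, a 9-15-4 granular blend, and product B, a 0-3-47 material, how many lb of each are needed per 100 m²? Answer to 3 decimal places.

Let a = lb of product A, b = lb of product B (per 100 m²).
K₂O: 0.04·a + 0.47·b = 0.4
P₂O₅: 0.15·a + 0.03·b = 0.9
Solving simultaneously: a = 5.93074, b = 0.34632.

5.931 lb product A, 0.346 lb product B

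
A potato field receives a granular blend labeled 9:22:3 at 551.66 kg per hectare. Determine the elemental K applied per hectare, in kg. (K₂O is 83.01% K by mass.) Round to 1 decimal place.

13.7 kg K per hectare

K₂O per hectare = 551.66 × 3% = 16.5498 kg.
Elemental K = 16.5498 × 0.8301 = 13.738 kg per hectare.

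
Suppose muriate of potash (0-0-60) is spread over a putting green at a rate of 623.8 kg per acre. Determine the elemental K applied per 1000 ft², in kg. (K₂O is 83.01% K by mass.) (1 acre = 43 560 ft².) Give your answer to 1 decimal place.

7.1 kg K per thousand sq ft

K₂O per acre = 623.8 × 60% = 374.28 kg.
Elemental K = 374.28 × 0.8301 = 310.69 kg per acre.
Convert to per 1000 ft²: 310.69 × 0.0229568 = 7.13246 kg.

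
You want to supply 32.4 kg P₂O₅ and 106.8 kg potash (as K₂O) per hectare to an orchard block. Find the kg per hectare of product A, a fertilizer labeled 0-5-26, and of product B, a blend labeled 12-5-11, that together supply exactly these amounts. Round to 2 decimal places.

With a, b = kg per hectare of product A and product B:
P₂O₅: 0.05·a + 0.05·b = 32.4
K₂O: 0.26·a + 0.11·b = 106.8
Eliminate b: (row1) − 0.05/0.11·(row2) → -0.0681818·a = -16.1455, so a = 236.8.
Then b = (106.8 − 0.26·236.8) / 0.11 = 411.2.

236.80 kg product A, 411.20 kg product B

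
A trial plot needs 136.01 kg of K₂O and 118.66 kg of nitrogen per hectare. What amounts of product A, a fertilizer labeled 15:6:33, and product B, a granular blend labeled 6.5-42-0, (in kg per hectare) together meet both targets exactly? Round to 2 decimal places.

With a, b = kg per hectare of product A and product B:
K₂O: 0.33·a + 0·b = 136.01
N: 0.15·a + 0.065·b = 118.66
Eliminate b: (row1) − 0/0.065·(row2) → 0.33·a = 136.01, so a = 412.152.
Then b = (118.66 − 0.15·412.152) / 0.065 = 874.4196.

412.15 kg product A, 874.42 kg product B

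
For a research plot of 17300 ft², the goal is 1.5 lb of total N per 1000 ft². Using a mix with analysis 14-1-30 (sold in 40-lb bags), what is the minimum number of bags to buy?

Product per 1000 ft² = 1.5 / 14% = 10.7143 lb.
Total product = 10.7143 × 17300 / 1000 = 185.357 lb.
Bags = ⌈185.357 / 40⌉ = 5.

5 bags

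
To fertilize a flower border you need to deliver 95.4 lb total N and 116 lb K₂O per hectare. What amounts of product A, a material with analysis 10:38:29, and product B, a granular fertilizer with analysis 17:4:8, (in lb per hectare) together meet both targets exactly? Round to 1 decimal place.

292.7 lb product A, 389.0 lb product B

Per-hectare balance (a = product A, b = product B):
N: 0.1·a + 0.17·b = 95.4
K₂O: 0.29·a + 0.08·b = 116
Eliminate b: (row1) − 0.17/0.08·(row2) → -0.51625·a = -151.1, so a = 292.688.
Then b = (116 − 0.29·292.688) / 0.08 = 389.007.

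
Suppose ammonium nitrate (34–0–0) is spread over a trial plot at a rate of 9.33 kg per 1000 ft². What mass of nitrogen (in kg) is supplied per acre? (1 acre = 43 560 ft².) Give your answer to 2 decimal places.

138.18 kg N per acre

nitrogen per 1000 ft² = 9.33 × 34% = 3.1722 kg.
Convert to per acre: 3.1722 × 43.56 = 138.181 kg.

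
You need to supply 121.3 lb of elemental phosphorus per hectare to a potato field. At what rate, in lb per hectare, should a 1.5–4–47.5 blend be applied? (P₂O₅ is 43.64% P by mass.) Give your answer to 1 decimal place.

As P₂O₅: 121.3 / 0.4364 = 277.956 lb per hectare.
Product per hectare = 277.956 / 4% = 6948.9001 lb.

6948.9 lb of product per hectare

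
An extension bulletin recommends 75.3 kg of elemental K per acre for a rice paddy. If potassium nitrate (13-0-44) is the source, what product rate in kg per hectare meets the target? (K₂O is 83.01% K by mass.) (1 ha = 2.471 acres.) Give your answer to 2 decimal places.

509.43 kg of product per hectare

As K₂O: 75.3 / 0.8301 = 90.712 kg per acre.
Product per acre = 90.712 / 44% = 206.164 kg.
Convert to per hectare: 206.164 × 2.471 = 509.4301 kg.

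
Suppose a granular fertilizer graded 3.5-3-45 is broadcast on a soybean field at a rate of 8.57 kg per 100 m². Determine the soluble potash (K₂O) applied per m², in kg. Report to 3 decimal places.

0.039 kg K₂O per sq m

K₂O per 100 m² = 8.57 × 45% = 3.8565 kg.
Convert to per m²: 3.8565 × 0.01 = 0.038565 kg.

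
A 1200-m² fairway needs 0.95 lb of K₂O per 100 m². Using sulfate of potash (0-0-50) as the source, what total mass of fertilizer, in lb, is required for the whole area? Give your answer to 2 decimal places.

22.80 lb

Product per 100 m² = 0.95 / 50% = 1.9 lb.
Total product = 1.9 × 1200 / 100 = 22.8 lb.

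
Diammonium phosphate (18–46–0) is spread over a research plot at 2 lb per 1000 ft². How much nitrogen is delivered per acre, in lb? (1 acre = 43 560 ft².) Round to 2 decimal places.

15.68 lb N per acre

nitrogen per 1000 ft² = 2 × 18% = 0.36 lb.
Convert to per acre: 0.36 × 43.56 = 15.6816 lb.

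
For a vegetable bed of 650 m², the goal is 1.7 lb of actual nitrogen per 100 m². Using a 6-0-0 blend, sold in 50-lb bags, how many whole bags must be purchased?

4 bags

Product per 100 m² = 1.7 / 6% = 28.3333 lb.
Total product = 28.3333 × 650 / 100 = 184.167 lb.
Bags = ⌈184.167 / 50⌉ = 4.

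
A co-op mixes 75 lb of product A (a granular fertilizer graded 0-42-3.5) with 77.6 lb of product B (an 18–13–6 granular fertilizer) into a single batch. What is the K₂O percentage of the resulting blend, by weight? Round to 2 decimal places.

Total mass = 75 + 77.6 = 152.6 lb.
K₂O mass = 3.5%×75 + 6%×77.6 = 7.281 lb.
% K₂O = 7.281 / 152.6 = 4.7713%.

4.77% K₂O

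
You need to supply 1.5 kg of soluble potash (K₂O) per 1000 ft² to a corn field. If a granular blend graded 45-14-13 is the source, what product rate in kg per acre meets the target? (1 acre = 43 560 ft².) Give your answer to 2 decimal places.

502.62 kg of product per acre

Product per 1000 ft² = 1.5 / 13% = 11.5385 kg.
Convert to per acre: 11.5385 × 43.56 = 502.615 kg.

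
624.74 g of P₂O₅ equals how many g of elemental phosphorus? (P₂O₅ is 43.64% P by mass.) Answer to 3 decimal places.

272.637 g P

P = 624.74 × 0.4364 = 272.6365 g.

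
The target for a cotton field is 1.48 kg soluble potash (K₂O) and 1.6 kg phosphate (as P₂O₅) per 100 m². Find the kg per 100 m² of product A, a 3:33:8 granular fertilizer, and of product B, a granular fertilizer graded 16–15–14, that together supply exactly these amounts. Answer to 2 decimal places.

Let a = kg of product A, b = kg of product B (per 100 m²).
K₂O: 0.08·a + 0.14·b = 1.48
P₂O₅: 0.33·a + 0.15·b = 1.6
From row1: a = (1.48 − 0.14·b) / 0.08.
Into row2: 0.33·(1.48 − 0.14·b)/0.08 + 0.15·b = 1.6 → b = 10.538, a = 0.0584795.

0.06 kg product A, 10.54 kg product B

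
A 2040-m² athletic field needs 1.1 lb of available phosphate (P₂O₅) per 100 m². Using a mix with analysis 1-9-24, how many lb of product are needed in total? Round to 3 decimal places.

Product per 100 m² = 1.1 / 9% = 12.2222 lb.
Total product = 12.2222 × 2040 / 100 = 249.3333 lb.

249.333 lb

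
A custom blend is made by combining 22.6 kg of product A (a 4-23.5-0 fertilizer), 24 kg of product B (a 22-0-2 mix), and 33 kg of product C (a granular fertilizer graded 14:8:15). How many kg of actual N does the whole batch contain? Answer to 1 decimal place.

N mass = 4%×22.6 + 22%×24 + 14%×33 = 10.804 kg.

10.8 kg N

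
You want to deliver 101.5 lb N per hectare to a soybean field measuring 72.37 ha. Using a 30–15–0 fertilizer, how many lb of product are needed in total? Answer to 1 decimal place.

Product per hectare = 101.5 / 30% = 338.333 lb.
Total product = 338.333 × 72.37 = 24485.18 lb.

24485.2 lb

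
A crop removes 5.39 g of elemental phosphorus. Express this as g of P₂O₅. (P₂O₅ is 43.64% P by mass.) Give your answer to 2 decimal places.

12.35 g P₂O₅

P₂O₅ = 5.39 / 0.4364 = 12.3511 g.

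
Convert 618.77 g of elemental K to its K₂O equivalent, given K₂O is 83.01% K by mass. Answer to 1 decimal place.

745.4 g K₂O

K₂O = 618.77 / 0.8301 = 745.416 g.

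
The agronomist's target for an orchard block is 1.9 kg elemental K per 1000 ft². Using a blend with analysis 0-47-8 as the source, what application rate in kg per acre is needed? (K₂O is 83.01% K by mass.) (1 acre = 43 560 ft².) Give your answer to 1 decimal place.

As K₂O: 1.9 / 0.8301 = 2.28888 kg per 1000 ft².
Product per 1000 ft² = 2.28888 / 8% = 28.611 kg.
Convert to per acre: 28.611 × 43.56 = 1246.296 kg.

1246.3 kg of product per acre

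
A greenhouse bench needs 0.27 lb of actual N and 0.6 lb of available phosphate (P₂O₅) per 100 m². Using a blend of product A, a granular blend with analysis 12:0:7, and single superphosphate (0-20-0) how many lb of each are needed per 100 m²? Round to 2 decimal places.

2.25 lb product A, 3.00 lb single superphosphate

Let a = lb of product A, b = lb of single superphosphate (per 100 m²).
N: 0.12·a + 0·b = 0.27
P₂O₅: 0·a + 0.2·b = 0.6
Solving simultaneously: a = 2.25, b = 3.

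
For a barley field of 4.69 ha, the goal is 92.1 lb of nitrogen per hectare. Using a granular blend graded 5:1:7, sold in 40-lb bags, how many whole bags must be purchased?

216 bags

Product per hectare = 92.1 / 5% = 1842 lb.
Total product = 1842 × 4.69 = 8638.98 lb.
Bags = ⌈8638.98 / 40⌉ = 216.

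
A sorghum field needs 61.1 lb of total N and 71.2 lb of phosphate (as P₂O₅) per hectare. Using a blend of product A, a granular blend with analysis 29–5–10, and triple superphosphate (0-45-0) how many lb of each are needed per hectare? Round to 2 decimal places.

210.69 lb product A, 134.81 lb triple superphosphate

With a, b = lb per hectare of product A and triple superphosphate:
N: 0.29·a + 0·b = 61.1
P₂O₅: 0.05·a + 0.45·b = 71.2
Eliminate b: (row1) − 0/0.45·(row2) → 0.29·a = 61.1, so a = 210.6897.
Then b = (71.2 − 0.05·210.6897) / 0.45 = 134.812.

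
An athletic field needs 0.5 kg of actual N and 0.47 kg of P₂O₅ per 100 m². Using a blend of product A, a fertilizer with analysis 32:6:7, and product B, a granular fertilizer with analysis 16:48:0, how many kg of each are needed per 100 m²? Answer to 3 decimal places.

1.144 kg product A, 0.836 kg product B

Let a = kg of product A, b = kg of product B (per 100 m²).
N: 0.32·a + 0.16·b = 0.5
P₂O₅: 0.06·a + 0.48·b = 0.47
Eliminate a: (row1) − 0.32/0.06·(row2) → -2.4·b = -2.00667, so b = 0.836111.
Back-substitute: a = (0.5 − 0.16·0.836111) / 0.32 = 1.14444.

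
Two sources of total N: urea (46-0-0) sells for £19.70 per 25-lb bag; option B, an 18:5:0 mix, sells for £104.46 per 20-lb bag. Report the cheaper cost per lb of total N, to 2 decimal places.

£1.71 per lb N (urea)

urea: N per bag = 25 × 46% = 11.5 lb; cost = 19.70 / 11.5 = £1.7130/lb N.
option B: N per bag = 20 × 18% = 3.6 lb; cost = 104.46 / 3.6 = £29.0167/lb N.
urea is cheaper.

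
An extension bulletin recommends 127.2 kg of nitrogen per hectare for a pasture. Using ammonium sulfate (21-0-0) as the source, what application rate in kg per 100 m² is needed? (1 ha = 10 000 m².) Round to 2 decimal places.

6.06 kg of product per hundred sq m

Product per hectare = 127.2 / 21% = 605.714 kg.
Convert to per 100 m²: 605.714 × 0.01 = 6.05714 kg.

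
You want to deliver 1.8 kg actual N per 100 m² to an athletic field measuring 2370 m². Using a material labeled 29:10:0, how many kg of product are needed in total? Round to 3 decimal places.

147.103 kg

Product per 100 m² = 1.8 / 29% = 6.2069 kg.
Total product = 6.2069 × 2370 / 100 = 147.1034 kg.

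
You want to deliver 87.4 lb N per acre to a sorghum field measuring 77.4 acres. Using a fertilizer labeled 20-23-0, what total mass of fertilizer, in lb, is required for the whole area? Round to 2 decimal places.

33823.80 lb

Product per acre = 87.4 / 20% = 437 lb.
Total product = 437 × 77.4 = 33823.8 lb.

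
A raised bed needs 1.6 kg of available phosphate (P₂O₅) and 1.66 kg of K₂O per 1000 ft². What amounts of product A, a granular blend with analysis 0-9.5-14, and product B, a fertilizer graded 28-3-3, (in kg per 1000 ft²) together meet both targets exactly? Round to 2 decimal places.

1.33 kg product A, 49.11 kg product B

Per-1000 ft² balance (a = product A, b = product B):
P₂O₅: 0.095·a + 0.03·b = 1.6
K₂O: 0.14·a + 0.03·b = 1.66
Eliminate b: (row1) − 0.03/0.03·(row2) → -0.045·a = -0.06, so a = 1.33333.
Then b = (1.66 − 0.14·1.33333) / 0.03 = 49.1111.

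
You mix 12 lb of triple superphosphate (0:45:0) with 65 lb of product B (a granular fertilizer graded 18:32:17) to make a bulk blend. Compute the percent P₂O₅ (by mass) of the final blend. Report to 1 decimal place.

Total mass = 12 + 65 = 77 lb.
P₂O₅ mass = 45%×12 + 32%×65 = 26.2 lb.
% P₂O₅ = 26.2 / 77 = 34.026%.

34.0% P₂O₅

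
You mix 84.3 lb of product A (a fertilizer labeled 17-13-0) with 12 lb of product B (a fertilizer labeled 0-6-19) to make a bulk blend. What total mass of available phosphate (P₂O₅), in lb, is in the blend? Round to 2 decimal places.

P₂O₅ mass = 13%×84.3 + 6%×12 = 11.679 lb.

11.68 lb P₂O₅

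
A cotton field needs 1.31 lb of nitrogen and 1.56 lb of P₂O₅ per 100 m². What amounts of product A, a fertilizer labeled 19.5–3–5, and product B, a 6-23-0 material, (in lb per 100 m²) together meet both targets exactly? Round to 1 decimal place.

Let a = lb of product A, b = lb of product B (per 100 m²).
N: 0.195·a + 0.06·b = 1.31
P₂O₅: 0.03·a + 0.23·b = 1.56
Eliminate b: (row1) − 0.06/0.23·(row2) → 0.187174·a = 0.903043, so a = 4.82462.
Then b = (1.56 − 0.03·4.82462) / 0.23 = 6.15331.

4.8 lb product A, 6.2 lb product B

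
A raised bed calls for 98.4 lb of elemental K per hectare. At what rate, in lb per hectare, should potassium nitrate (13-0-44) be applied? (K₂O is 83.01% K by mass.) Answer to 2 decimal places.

269.41 lb of product per hectare

As K₂O: 98.4 / 0.8301 = 118.54 lb per hectare.
Product per hectare = 118.54 / 44% = 269.409 lb.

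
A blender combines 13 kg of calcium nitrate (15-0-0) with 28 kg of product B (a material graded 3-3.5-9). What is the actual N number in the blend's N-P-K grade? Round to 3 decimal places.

6.805% N

Total mass = 13 + 28 = 41 kg.
N mass = 15%×13 + 3%×28 = 2.79 kg.
% N = 2.79 / 41 = 6.80488%.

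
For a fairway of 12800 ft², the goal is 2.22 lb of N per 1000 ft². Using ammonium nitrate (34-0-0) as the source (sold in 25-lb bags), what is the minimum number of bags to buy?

4 bags

Product per 1000 ft² = 2.22 / 34% = 6.52941 lb.
Total product = 6.52941 × 12800 / 1000 = 83.5765 lb.
Bags = ⌈83.5765 / 25⌉ = 4.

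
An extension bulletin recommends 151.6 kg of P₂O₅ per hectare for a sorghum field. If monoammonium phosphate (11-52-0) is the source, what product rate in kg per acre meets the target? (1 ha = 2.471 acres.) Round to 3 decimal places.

Product per hectare = 151.6 / 52% = 291.538 kg.
Convert to per acre: 291.538 × 0.404694 = 117.983999 kg.

117.984 kg of product per acre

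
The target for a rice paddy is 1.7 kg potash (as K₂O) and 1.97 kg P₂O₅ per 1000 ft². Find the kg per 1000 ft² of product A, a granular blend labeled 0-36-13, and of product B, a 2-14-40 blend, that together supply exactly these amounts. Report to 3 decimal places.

With a, b = kg per 1000 ft² of product A and product B:
K₂O: 0.13·a + 0.4·b = 1.7
P₂O₅: 0.36·a + 0.14·b = 1.97
Eliminate b: (row1) − 0.4/0.14·(row2) → -0.898571·a = -3.92857, so a = 4.37202.
Then b = (1.97 − 0.36·4.37202) / 0.14 = 2.82909.

4.372 kg product A, 2.829 kg product B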